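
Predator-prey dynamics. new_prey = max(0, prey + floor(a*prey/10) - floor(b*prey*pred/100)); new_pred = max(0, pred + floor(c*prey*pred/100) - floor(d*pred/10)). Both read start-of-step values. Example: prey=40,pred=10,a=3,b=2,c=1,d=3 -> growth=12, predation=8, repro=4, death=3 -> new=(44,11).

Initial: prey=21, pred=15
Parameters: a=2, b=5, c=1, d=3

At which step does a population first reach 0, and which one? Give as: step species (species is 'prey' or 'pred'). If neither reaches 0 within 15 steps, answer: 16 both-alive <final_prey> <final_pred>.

Step 1: prey: 21+4-15=10; pred: 15+3-4=14
Step 2: prey: 10+2-7=5; pred: 14+1-4=11
Step 3: prey: 5+1-2=4; pred: 11+0-3=8
Step 4: prey: 4+0-1=3; pred: 8+0-2=6
Step 5: prey: 3+0-0=3; pred: 6+0-1=5
Step 6: prey: 3+0-0=3; pred: 5+0-1=4
Step 7: prey: 3+0-0=3; pred: 4+0-1=3
Step 8: prey: 3+0-0=3; pred: 3+0-0=3
Steps 9-15: state stable at prey=3, pred=3 (no change)
No extinction within 15 steps

Answer: 16 both-alive 3 3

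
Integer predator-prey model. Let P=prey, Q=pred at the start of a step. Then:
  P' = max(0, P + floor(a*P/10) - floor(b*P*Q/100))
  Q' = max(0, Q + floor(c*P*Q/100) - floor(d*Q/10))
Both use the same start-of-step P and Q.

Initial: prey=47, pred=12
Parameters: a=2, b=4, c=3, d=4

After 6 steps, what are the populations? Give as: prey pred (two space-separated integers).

Answer: 0 8

Derivation:
Step 1: prey: 47+9-22=34; pred: 12+16-4=24
Step 2: prey: 34+6-32=8; pred: 24+24-9=39
Step 3: prey: 8+1-12=0; pred: 39+9-15=33
Step 4: prey: 0+0-0=0; pred: 33+0-13=20
Step 5: prey: 0+0-0=0; pred: 20+0-8=12
Step 6: prey: 0+0-0=0; pred: 12+0-4=8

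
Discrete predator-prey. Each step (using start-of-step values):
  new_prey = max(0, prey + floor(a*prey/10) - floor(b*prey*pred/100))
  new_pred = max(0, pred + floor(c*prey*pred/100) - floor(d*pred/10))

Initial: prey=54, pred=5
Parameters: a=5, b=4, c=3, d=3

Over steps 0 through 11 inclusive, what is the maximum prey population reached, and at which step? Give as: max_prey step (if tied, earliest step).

Answer: 72 2

Derivation:
Step 1: prey: 54+27-10=71; pred: 5+8-1=12
Step 2: prey: 71+35-34=72; pred: 12+25-3=34
Step 3: prey: 72+36-97=11; pred: 34+73-10=97
Step 4: prey: 11+5-42=0; pred: 97+32-29=100
Step 5: prey: 0+0-0=0; pred: 100+0-30=70
Step 6: prey: 0+0-0=0; pred: 70+0-21=49
Step 7: prey: 0+0-0=0; pred: 49+0-14=35
Step 8: prey: 0+0-0=0; pred: 35+0-10=25
Step 9: prey: 0+0-0=0; pred: 25+0-7=18
Step 10: prey: 0+0-0=0; pred: 18+0-5=13
Step 11: prey: 0+0-0=0; pred: 13+0-3=10
Max prey = 72 at step 2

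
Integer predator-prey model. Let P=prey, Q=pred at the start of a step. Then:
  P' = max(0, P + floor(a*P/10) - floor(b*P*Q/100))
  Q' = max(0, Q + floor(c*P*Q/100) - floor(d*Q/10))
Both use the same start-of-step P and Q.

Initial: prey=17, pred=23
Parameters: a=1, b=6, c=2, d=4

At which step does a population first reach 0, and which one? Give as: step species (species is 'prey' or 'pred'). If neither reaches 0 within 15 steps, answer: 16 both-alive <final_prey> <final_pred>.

Step 1: prey: 17+1-23=0; pred: 23+7-9=21
First extinction: prey at step 1

Answer: 1 prey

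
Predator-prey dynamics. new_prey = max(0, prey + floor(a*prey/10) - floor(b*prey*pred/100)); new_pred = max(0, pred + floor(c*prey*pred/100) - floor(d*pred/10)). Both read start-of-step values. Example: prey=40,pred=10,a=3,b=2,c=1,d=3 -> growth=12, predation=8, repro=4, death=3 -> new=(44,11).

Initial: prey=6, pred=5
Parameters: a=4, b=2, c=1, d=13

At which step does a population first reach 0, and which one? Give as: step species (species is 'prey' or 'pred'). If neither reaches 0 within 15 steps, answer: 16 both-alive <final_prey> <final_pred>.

Answer: 1 pred

Derivation:
Step 1: prey: 6+2-0=8; pred: 5+0-6=0
First extinction: pred at step 1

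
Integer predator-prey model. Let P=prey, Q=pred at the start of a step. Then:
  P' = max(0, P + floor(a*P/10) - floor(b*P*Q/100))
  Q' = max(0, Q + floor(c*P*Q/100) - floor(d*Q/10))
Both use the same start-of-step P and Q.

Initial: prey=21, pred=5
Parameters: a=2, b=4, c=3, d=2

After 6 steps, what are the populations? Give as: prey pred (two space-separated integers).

Answer: 3 19

Derivation:
Step 1: prey: 21+4-4=21; pred: 5+3-1=7
Step 2: prey: 21+4-5=20; pred: 7+4-1=10
Step 3: prey: 20+4-8=16; pred: 10+6-2=14
Step 4: prey: 16+3-8=11; pred: 14+6-2=18
Step 5: prey: 11+2-7=6; pred: 18+5-3=20
Step 6: prey: 6+1-4=3; pred: 20+3-4=19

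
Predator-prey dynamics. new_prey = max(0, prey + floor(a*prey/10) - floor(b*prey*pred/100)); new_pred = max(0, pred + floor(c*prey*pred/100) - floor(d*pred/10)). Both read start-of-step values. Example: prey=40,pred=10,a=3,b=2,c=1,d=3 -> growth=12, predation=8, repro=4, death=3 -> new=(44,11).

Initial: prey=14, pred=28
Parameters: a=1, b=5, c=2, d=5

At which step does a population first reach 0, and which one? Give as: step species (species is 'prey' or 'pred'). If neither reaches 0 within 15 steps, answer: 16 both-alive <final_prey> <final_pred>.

Answer: 1 prey

Derivation:
Step 1: prey: 14+1-19=0; pred: 28+7-14=21
First extinction: prey at step 1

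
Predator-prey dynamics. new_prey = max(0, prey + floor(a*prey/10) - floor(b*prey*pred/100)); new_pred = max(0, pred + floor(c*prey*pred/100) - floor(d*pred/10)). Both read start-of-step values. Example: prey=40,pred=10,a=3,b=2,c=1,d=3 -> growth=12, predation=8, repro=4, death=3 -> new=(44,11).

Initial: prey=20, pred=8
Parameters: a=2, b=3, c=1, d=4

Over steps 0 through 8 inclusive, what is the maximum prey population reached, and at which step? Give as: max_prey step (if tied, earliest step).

Step 1: prey: 20+4-4=20; pred: 8+1-3=6
Step 2: prey: 20+4-3=21; pred: 6+1-2=5
Step 3: prey: 21+4-3=22; pred: 5+1-2=4
Step 4: prey: 22+4-2=24; pred: 4+0-1=3
Step 5: prey: 24+4-2=26; pred: 3+0-1=2
Step 6: prey: 26+5-1=30; pred: 2+0-0=2
Step 7: prey: 30+6-1=35; pred: 2+0-0=2
Step 8: prey: 35+7-2=40; pred: 2+0-0=2
Max prey = 40 at step 8

Answer: 40 8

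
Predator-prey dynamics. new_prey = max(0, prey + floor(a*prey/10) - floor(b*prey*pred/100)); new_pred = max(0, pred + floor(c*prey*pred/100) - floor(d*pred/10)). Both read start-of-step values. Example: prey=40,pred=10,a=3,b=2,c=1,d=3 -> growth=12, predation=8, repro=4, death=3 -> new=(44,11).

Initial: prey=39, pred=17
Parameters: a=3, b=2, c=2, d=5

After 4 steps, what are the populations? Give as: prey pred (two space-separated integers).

Step 1: prey: 39+11-13=37; pred: 17+13-8=22
Step 2: prey: 37+11-16=32; pred: 22+16-11=27
Step 3: prey: 32+9-17=24; pred: 27+17-13=31
Step 4: prey: 24+7-14=17; pred: 31+14-15=30

Answer: 17 30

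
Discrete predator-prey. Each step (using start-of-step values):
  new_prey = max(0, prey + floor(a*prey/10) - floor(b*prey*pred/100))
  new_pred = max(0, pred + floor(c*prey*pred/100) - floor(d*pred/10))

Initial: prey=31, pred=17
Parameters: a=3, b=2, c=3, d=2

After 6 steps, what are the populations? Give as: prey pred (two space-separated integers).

Answer: 0 47

Derivation:
Step 1: prey: 31+9-10=30; pred: 17+15-3=29
Step 2: prey: 30+9-17=22; pred: 29+26-5=50
Step 3: prey: 22+6-22=6; pred: 50+33-10=73
Step 4: prey: 6+1-8=0; pred: 73+13-14=72
Step 5: prey: 0+0-0=0; pred: 72+0-14=58
Step 6: prey: 0+0-0=0; pred: 58+0-11=47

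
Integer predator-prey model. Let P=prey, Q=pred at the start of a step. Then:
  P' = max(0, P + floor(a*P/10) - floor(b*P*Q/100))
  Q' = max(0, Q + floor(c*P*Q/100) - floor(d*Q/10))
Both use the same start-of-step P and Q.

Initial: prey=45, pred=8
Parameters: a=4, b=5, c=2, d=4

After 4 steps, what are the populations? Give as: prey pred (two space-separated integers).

Step 1: prey: 45+18-18=45; pred: 8+7-3=12
Step 2: prey: 45+18-27=36; pred: 12+10-4=18
Step 3: prey: 36+14-32=18; pred: 18+12-7=23
Step 4: prey: 18+7-20=5; pred: 23+8-9=22

Answer: 5 22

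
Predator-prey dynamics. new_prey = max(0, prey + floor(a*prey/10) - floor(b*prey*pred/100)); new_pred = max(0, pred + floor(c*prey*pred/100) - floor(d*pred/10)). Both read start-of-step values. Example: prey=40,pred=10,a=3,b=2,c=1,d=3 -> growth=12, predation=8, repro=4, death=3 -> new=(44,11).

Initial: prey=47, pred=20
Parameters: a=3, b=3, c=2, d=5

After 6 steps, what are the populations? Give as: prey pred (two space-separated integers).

Step 1: prey: 47+14-28=33; pred: 20+18-10=28
Step 2: prey: 33+9-27=15; pred: 28+18-14=32
Step 3: prey: 15+4-14=5; pred: 32+9-16=25
Step 4: prey: 5+1-3=3; pred: 25+2-12=15
Step 5: prey: 3+0-1=2; pred: 15+0-7=8
Step 6: prey: 2+0-0=2; pred: 8+0-4=4

Answer: 2 4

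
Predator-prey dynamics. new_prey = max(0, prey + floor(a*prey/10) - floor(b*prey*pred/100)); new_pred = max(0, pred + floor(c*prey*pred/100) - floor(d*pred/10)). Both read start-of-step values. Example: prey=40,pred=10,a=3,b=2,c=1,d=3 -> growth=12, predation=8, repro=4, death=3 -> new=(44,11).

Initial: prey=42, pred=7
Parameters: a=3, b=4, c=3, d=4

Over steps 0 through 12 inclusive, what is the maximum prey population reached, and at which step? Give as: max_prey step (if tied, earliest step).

Answer: 43 1

Derivation:
Step 1: prey: 42+12-11=43; pred: 7+8-2=13
Step 2: prey: 43+12-22=33; pred: 13+16-5=24
Step 3: prey: 33+9-31=11; pred: 24+23-9=38
Step 4: prey: 11+3-16=0; pred: 38+12-15=35
Step 5: prey: 0+0-0=0; pred: 35+0-14=21
Step 6: prey: 0+0-0=0; pred: 21+0-8=13
Step 7: prey: 0+0-0=0; pred: 13+0-5=8
Step 8: prey: 0+0-0=0; pred: 8+0-3=5
Step 9: prey: 0+0-0=0; pred: 5+0-2=3
Step 10: prey: 0+0-0=0; pred: 3+0-1=2
Step 11: prey: 0+0-0=0; pred: 2+0-0=2
Step 12: prey: 0+0-0=0; pred: 2+0-0=2
Max prey = 43 at step 1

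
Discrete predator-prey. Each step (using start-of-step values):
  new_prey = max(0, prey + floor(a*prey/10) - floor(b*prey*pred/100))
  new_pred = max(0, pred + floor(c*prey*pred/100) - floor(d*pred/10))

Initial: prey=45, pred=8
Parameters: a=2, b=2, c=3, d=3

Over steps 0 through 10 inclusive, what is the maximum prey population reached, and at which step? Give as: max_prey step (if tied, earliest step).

Answer: 47 1

Derivation:
Step 1: prey: 45+9-7=47; pred: 8+10-2=16
Step 2: prey: 47+9-15=41; pred: 16+22-4=34
Step 3: prey: 41+8-27=22; pred: 34+41-10=65
Step 4: prey: 22+4-28=0; pred: 65+42-19=88
Step 5: prey: 0+0-0=0; pred: 88+0-26=62
Step 6: prey: 0+0-0=0; pred: 62+0-18=44
Step 7: prey: 0+0-0=0; pred: 44+0-13=31
Step 8: prey: 0+0-0=0; pred: 31+0-9=22
Step 9: prey: 0+0-0=0; pred: 22+0-6=16
Step 10: prey: 0+0-0=0; pred: 16+0-4=12
Max prey = 47 at step 1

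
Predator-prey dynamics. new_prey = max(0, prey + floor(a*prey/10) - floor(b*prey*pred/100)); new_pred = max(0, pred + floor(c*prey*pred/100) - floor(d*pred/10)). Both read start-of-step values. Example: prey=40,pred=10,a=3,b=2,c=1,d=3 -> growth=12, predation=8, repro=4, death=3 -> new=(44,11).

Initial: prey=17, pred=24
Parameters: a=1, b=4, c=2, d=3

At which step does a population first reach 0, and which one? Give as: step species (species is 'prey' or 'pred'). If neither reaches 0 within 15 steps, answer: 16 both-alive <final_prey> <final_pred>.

Step 1: prey: 17+1-16=2; pred: 24+8-7=25
Step 2: prey: 2+0-2=0; pred: 25+1-7=19
First extinction: prey at step 2

Answer: 2 prey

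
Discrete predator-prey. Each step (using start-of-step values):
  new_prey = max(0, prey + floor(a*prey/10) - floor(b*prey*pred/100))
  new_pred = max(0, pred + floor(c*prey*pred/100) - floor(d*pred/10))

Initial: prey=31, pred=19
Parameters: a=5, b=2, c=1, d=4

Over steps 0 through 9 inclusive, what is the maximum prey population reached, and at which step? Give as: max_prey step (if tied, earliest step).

Answer: 73 6

Derivation:
Step 1: prey: 31+15-11=35; pred: 19+5-7=17
Step 2: prey: 35+17-11=41; pred: 17+5-6=16
Step 3: prey: 41+20-13=48; pred: 16+6-6=16
Step 4: prey: 48+24-15=57; pred: 16+7-6=17
Step 5: prey: 57+28-19=66; pred: 17+9-6=20
Step 6: prey: 66+33-26=73; pred: 20+13-8=25
Step 7: prey: 73+36-36=73; pred: 25+18-10=33
Step 8: prey: 73+36-48=61; pred: 33+24-13=44
Step 9: prey: 61+30-53=38; pred: 44+26-17=53
Max prey = 73 at step 6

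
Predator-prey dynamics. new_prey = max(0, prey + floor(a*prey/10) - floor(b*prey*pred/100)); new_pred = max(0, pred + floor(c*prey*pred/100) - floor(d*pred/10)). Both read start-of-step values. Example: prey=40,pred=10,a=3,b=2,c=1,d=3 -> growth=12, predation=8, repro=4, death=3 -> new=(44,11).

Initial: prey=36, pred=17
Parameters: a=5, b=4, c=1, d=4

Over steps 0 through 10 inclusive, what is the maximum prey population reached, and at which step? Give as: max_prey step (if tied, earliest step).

Answer: 69 10

Derivation:
Step 1: prey: 36+18-24=30; pred: 17+6-6=17
Step 2: prey: 30+15-20=25; pred: 17+5-6=16
Step 3: prey: 25+12-16=21; pred: 16+4-6=14
Step 4: prey: 21+10-11=20; pred: 14+2-5=11
Step 5: prey: 20+10-8=22; pred: 11+2-4=9
Step 6: prey: 22+11-7=26; pred: 9+1-3=7
Step 7: prey: 26+13-7=32; pred: 7+1-2=6
Step 8: prey: 32+16-7=41; pred: 6+1-2=5
Step 9: prey: 41+20-8=53; pred: 5+2-2=5
Step 10: prey: 53+26-10=69; pred: 5+2-2=5
Max prey = 69 at step 10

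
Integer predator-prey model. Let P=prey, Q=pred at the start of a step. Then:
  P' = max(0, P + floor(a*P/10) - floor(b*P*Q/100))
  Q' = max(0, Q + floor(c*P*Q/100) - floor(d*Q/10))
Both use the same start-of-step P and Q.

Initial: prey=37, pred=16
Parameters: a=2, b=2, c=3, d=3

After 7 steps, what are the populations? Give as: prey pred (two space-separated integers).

Step 1: prey: 37+7-11=33; pred: 16+17-4=29
Step 2: prey: 33+6-19=20; pred: 29+28-8=49
Step 3: prey: 20+4-19=5; pred: 49+29-14=64
Step 4: prey: 5+1-6=0; pred: 64+9-19=54
Step 5: prey: 0+0-0=0; pred: 54+0-16=38
Step 6: prey: 0+0-0=0; pred: 38+0-11=27
Step 7: prey: 0+0-0=0; pred: 27+0-8=19

Answer: 0 19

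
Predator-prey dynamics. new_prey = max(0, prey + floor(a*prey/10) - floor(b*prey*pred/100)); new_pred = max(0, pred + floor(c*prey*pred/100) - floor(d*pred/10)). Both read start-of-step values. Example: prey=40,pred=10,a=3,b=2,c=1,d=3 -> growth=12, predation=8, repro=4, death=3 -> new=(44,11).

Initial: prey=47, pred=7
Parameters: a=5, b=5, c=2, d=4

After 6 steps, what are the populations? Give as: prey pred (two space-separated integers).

Answer: 0 14

Derivation:
Step 1: prey: 47+23-16=54; pred: 7+6-2=11
Step 2: prey: 54+27-29=52; pred: 11+11-4=18
Step 3: prey: 52+26-46=32; pred: 18+18-7=29
Step 4: prey: 32+16-46=2; pred: 29+18-11=36
Step 5: prey: 2+1-3=0; pred: 36+1-14=23
Step 6: prey: 0+0-0=0; pred: 23+0-9=14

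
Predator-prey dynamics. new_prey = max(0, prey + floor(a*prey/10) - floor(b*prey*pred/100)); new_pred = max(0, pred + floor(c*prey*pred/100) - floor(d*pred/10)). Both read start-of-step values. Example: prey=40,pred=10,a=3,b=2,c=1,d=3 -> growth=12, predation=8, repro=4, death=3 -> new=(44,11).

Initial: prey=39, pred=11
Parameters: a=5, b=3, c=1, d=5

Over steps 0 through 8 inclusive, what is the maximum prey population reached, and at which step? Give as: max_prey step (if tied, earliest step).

Step 1: prey: 39+19-12=46; pred: 11+4-5=10
Step 2: prey: 46+23-13=56; pred: 10+4-5=9
Step 3: prey: 56+28-15=69; pred: 9+5-4=10
Step 4: prey: 69+34-20=83; pred: 10+6-5=11
Step 5: prey: 83+41-27=97; pred: 11+9-5=15
Step 6: prey: 97+48-43=102; pred: 15+14-7=22
Step 7: prey: 102+51-67=86; pred: 22+22-11=33
Step 8: prey: 86+43-85=44; pred: 33+28-16=45
Max prey = 102 at step 6

Answer: 102 6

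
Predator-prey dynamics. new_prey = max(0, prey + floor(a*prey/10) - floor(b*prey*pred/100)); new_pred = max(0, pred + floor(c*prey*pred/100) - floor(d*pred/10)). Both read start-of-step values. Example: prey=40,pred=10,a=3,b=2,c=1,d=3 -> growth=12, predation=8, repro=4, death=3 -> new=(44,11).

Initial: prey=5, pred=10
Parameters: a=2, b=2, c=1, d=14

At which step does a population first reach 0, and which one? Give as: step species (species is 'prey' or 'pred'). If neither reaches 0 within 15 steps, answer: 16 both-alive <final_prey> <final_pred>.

Step 1: prey: 5+1-1=5; pred: 10+0-14=0
First extinction: pred at step 1

Answer: 1 pred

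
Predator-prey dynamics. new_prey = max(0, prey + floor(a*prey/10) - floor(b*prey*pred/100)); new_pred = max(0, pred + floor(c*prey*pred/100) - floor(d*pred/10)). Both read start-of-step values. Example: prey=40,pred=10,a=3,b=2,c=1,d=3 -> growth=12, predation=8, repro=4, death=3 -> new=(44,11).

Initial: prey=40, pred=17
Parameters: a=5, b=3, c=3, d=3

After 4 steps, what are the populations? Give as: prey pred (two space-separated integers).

Step 1: prey: 40+20-20=40; pred: 17+20-5=32
Step 2: prey: 40+20-38=22; pred: 32+38-9=61
Step 3: prey: 22+11-40=0; pred: 61+40-18=83
Step 4: prey: 0+0-0=0; pred: 83+0-24=59

Answer: 0 59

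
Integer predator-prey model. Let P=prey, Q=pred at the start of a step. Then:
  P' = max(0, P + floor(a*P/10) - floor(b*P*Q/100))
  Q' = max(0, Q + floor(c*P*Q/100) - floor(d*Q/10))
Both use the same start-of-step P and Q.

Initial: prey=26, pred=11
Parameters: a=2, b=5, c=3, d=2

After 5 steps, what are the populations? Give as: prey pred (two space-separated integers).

Answer: 0 14

Derivation:
Step 1: prey: 26+5-14=17; pred: 11+8-2=17
Step 2: prey: 17+3-14=6; pred: 17+8-3=22
Step 3: prey: 6+1-6=1; pred: 22+3-4=21
Step 4: prey: 1+0-1=0; pred: 21+0-4=17
Step 5: prey: 0+0-0=0; pred: 17+0-3=14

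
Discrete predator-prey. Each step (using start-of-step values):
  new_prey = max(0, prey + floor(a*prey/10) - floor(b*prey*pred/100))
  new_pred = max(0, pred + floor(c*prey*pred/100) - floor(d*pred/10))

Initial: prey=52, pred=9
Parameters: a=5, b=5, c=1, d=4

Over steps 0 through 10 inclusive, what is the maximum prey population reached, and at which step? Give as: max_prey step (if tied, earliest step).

Step 1: prey: 52+26-23=55; pred: 9+4-3=10
Step 2: prey: 55+27-27=55; pred: 10+5-4=11
Step 3: prey: 55+27-30=52; pred: 11+6-4=13
Step 4: prey: 52+26-33=45; pred: 13+6-5=14
Step 5: prey: 45+22-31=36; pred: 14+6-5=15
Step 6: prey: 36+18-27=27; pred: 15+5-6=14
Step 7: prey: 27+13-18=22; pred: 14+3-5=12
Step 8: prey: 22+11-13=20; pred: 12+2-4=10
Step 9: prey: 20+10-10=20; pred: 10+2-4=8
Step 10: prey: 20+10-8=22; pred: 8+1-3=6
Max prey = 55 at step 1

Answer: 55 1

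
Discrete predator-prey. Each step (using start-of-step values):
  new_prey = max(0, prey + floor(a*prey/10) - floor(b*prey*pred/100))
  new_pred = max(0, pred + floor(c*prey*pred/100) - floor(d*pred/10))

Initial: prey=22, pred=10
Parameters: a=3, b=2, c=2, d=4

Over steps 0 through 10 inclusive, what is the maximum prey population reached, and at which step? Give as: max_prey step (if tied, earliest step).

Step 1: prey: 22+6-4=24; pred: 10+4-4=10
Step 2: prey: 24+7-4=27; pred: 10+4-4=10
Step 3: prey: 27+8-5=30; pred: 10+5-4=11
Step 4: prey: 30+9-6=33; pred: 11+6-4=13
Step 5: prey: 33+9-8=34; pred: 13+8-5=16
Step 6: prey: 34+10-10=34; pred: 16+10-6=20
Step 7: prey: 34+10-13=31; pred: 20+13-8=25
Step 8: prey: 31+9-15=25; pred: 25+15-10=30
Step 9: prey: 25+7-15=17; pred: 30+15-12=33
Step 10: prey: 17+5-11=11; pred: 33+11-13=31
Max prey = 34 at step 5

Answer: 34 5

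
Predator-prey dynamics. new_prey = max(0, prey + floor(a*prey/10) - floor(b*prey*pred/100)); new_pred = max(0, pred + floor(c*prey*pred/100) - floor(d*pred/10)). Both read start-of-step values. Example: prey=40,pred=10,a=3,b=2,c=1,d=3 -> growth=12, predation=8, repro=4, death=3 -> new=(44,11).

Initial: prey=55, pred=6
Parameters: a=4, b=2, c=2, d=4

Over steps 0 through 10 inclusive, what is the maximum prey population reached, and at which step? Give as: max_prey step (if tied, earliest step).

Step 1: prey: 55+22-6=71; pred: 6+6-2=10
Step 2: prey: 71+28-14=85; pred: 10+14-4=20
Step 3: prey: 85+34-34=85; pred: 20+34-8=46
Step 4: prey: 85+34-78=41; pred: 46+78-18=106
Step 5: prey: 41+16-86=0; pred: 106+86-42=150
Step 6: prey: 0+0-0=0; pred: 150+0-60=90
Step 7: prey: 0+0-0=0; pred: 90+0-36=54
Step 8: prey: 0+0-0=0; pred: 54+0-21=33
Step 9: prey: 0+0-0=0; pred: 33+0-13=20
Step 10: prey: 0+0-0=0; pred: 20+0-8=12
Max prey = 85 at step 2

Answer: 85 2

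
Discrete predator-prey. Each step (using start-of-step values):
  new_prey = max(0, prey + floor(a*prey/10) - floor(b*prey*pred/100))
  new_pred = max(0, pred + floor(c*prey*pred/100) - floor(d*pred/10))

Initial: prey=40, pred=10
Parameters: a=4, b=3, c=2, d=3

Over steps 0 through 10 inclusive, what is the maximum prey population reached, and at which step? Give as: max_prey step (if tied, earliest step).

Step 1: prey: 40+16-12=44; pred: 10+8-3=15
Step 2: prey: 44+17-19=42; pred: 15+13-4=24
Step 3: prey: 42+16-30=28; pred: 24+20-7=37
Step 4: prey: 28+11-31=8; pred: 37+20-11=46
Step 5: prey: 8+3-11=0; pred: 46+7-13=40
Step 6: prey: 0+0-0=0; pred: 40+0-12=28
Step 7: prey: 0+0-0=0; pred: 28+0-8=20
Step 8: prey: 0+0-0=0; pred: 20+0-6=14
Step 9: prey: 0+0-0=0; pred: 14+0-4=10
Step 10: prey: 0+0-0=0; pred: 10+0-3=7
Max prey = 44 at step 1

Answer: 44 1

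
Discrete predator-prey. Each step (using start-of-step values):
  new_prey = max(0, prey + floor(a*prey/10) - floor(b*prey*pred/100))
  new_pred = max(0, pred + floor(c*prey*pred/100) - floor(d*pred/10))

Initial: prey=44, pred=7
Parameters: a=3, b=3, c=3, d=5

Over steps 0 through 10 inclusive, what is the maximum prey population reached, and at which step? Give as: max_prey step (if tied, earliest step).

Answer: 48 1

Derivation:
Step 1: prey: 44+13-9=48; pred: 7+9-3=13
Step 2: prey: 48+14-18=44; pred: 13+18-6=25
Step 3: prey: 44+13-33=24; pred: 25+33-12=46
Step 4: prey: 24+7-33=0; pred: 46+33-23=56
Step 5: prey: 0+0-0=0; pred: 56+0-28=28
Step 6: prey: 0+0-0=0; pred: 28+0-14=14
Step 7: prey: 0+0-0=0; pred: 14+0-7=7
Step 8: prey: 0+0-0=0; pred: 7+0-3=4
Step 9: prey: 0+0-0=0; pred: 4+0-2=2
Step 10: prey: 0+0-0=0; pred: 2+0-1=1
Max prey = 48 at step 1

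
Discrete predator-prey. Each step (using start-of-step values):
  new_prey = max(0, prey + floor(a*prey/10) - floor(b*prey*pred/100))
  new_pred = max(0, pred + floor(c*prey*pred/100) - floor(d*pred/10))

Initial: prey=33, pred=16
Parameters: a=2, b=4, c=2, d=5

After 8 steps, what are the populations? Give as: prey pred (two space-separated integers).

Step 1: prey: 33+6-21=18; pred: 16+10-8=18
Step 2: prey: 18+3-12=9; pred: 18+6-9=15
Step 3: prey: 9+1-5=5; pred: 15+2-7=10
Step 4: prey: 5+1-2=4; pred: 10+1-5=6
Step 5: prey: 4+0-0=4; pred: 6+0-3=3
Step 6: prey: 4+0-0=4; pred: 3+0-1=2
Step 7: prey: 4+0-0=4; pred: 2+0-1=1
Step 8: prey: 4+0-0=4; pred: 1+0-0=1

Answer: 4 1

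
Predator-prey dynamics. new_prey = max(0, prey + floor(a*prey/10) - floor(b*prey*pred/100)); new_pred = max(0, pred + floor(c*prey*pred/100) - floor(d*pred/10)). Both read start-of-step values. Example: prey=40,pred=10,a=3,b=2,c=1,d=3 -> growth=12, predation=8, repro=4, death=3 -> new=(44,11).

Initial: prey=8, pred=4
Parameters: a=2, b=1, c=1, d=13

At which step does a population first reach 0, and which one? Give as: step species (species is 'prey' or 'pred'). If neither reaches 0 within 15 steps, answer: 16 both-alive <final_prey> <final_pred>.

Step 1: prey: 8+1-0=9; pred: 4+0-5=0
First extinction: pred at step 1

Answer: 1 pred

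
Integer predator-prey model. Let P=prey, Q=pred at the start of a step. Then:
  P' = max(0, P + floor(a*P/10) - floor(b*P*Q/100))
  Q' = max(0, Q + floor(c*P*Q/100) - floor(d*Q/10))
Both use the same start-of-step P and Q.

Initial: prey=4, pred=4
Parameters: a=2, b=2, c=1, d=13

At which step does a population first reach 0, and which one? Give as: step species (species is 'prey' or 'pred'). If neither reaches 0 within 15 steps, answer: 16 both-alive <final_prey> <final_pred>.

Step 1: prey: 4+0-0=4; pred: 4+0-5=0
First extinction: pred at step 1

Answer: 1 pred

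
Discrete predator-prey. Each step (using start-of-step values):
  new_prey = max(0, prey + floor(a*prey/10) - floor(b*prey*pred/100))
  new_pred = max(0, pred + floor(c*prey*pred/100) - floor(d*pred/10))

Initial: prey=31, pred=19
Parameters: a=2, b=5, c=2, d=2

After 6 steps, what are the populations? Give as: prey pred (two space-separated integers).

Step 1: prey: 31+6-29=8; pred: 19+11-3=27
Step 2: prey: 8+1-10=0; pred: 27+4-5=26
Step 3: prey: 0+0-0=0; pred: 26+0-5=21
Step 4: prey: 0+0-0=0; pred: 21+0-4=17
Step 5: prey: 0+0-0=0; pred: 17+0-3=14
Step 6: prey: 0+0-0=0; pred: 14+0-2=12

Answer: 0 12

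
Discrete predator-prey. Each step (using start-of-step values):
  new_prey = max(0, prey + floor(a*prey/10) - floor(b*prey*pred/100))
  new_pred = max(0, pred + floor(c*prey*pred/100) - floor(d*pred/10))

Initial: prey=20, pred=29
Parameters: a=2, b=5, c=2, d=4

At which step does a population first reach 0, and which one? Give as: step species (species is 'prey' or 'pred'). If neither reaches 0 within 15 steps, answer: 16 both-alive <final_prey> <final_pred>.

Step 1: prey: 20+4-29=0; pred: 29+11-11=29
First extinction: prey at step 1

Answer: 1 prey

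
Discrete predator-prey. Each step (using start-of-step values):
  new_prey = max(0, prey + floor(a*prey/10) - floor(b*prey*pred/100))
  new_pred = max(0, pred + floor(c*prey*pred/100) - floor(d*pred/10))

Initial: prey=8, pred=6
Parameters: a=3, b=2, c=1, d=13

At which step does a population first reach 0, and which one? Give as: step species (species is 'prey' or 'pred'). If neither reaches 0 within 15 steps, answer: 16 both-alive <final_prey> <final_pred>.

Answer: 1 pred

Derivation:
Step 1: prey: 8+2-0=10; pred: 6+0-7=0
First extinction: pred at step 1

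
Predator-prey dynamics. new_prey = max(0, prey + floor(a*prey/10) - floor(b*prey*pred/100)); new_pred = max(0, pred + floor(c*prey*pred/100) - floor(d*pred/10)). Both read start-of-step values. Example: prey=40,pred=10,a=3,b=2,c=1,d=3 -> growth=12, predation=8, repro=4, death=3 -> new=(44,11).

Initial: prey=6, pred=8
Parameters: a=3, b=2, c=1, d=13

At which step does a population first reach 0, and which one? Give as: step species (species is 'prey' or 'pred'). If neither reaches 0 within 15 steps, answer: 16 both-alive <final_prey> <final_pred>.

Step 1: prey: 6+1-0=7; pred: 8+0-10=0
First extinction: pred at step 1

Answer: 1 pred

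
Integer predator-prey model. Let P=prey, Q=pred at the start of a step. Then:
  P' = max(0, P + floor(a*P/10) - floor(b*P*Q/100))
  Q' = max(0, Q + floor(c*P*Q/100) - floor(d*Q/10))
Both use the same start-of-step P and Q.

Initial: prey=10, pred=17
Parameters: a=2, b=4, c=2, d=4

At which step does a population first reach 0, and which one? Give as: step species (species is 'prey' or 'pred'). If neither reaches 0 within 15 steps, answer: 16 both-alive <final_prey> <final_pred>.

Answer: 16 both-alive 3 2

Derivation:
Step 1: prey: 10+2-6=6; pred: 17+3-6=14
Step 2: prey: 6+1-3=4; pred: 14+1-5=10
Step 3: prey: 4+0-1=3; pred: 10+0-4=6
Step 4: prey: 3+0-0=3; pred: 6+0-2=4
Step 5: prey: 3+0-0=3; pred: 4+0-1=3
Step 6: prey: 3+0-0=3; pred: 3+0-1=2
Step 7: prey: 3+0-0=3; pred: 2+0-0=2
Steps 8-15: state stable at prey=3, pred=2 (no change)
No extinction within 15 steps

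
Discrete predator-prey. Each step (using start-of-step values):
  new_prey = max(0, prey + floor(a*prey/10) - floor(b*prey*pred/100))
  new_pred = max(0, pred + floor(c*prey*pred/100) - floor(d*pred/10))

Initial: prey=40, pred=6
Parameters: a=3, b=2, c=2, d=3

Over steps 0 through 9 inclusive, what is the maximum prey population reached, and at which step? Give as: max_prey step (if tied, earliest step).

Answer: 54 2

Derivation:
Step 1: prey: 40+12-4=48; pred: 6+4-1=9
Step 2: prey: 48+14-8=54; pred: 9+8-2=15
Step 3: prey: 54+16-16=54; pred: 15+16-4=27
Step 4: prey: 54+16-29=41; pred: 27+29-8=48
Step 5: prey: 41+12-39=14; pred: 48+39-14=73
Step 6: prey: 14+4-20=0; pred: 73+20-21=72
Step 7: prey: 0+0-0=0; pred: 72+0-21=51
Step 8: prey: 0+0-0=0; pred: 51+0-15=36
Step 9: prey: 0+0-0=0; pred: 36+0-10=26
Max prey = 54 at step 2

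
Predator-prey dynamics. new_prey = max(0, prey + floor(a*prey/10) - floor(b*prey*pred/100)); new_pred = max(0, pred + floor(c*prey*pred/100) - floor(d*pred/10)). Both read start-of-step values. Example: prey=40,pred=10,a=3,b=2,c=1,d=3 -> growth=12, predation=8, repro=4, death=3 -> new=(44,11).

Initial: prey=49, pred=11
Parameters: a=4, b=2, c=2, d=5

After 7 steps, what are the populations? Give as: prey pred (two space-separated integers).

Step 1: prey: 49+19-10=58; pred: 11+10-5=16
Step 2: prey: 58+23-18=63; pred: 16+18-8=26
Step 3: prey: 63+25-32=56; pred: 26+32-13=45
Step 4: prey: 56+22-50=28; pred: 45+50-22=73
Step 5: prey: 28+11-40=0; pred: 73+40-36=77
Step 6: prey: 0+0-0=0; pred: 77+0-38=39
Step 7: prey: 0+0-0=0; pred: 39+0-19=20

Answer: 0 20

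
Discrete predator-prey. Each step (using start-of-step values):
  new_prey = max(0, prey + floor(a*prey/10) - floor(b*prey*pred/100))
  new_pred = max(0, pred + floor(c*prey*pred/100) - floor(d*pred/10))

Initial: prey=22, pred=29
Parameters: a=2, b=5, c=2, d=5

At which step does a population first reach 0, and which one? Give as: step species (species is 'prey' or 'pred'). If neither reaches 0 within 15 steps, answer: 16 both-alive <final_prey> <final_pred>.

Answer: 1 prey

Derivation:
Step 1: prey: 22+4-31=0; pred: 29+12-14=27
First extinction: prey at step 1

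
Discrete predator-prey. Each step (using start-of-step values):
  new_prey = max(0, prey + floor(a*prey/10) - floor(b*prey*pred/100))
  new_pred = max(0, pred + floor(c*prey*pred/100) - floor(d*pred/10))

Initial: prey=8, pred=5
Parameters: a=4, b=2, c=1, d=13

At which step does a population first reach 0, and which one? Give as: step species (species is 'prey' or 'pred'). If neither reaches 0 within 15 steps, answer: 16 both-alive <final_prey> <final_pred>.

Step 1: prey: 8+3-0=11; pred: 5+0-6=0
First extinction: pred at step 1

Answer: 1 pred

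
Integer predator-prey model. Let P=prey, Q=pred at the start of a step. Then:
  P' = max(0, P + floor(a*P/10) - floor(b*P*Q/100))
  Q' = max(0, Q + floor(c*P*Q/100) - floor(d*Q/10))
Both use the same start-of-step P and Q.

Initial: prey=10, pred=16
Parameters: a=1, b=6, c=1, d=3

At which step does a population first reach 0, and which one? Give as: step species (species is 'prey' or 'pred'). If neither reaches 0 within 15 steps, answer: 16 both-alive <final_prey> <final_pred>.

Answer: 16 both-alive 1 3

Derivation:
Step 1: prey: 10+1-9=2; pred: 16+1-4=13
Step 2: prey: 2+0-1=1; pred: 13+0-3=10
Step 3: prey: 1+0-0=1; pred: 10+0-3=7
Step 4: prey: 1+0-0=1; pred: 7+0-2=5
Step 5: prey: 1+0-0=1; pred: 5+0-1=4
Step 6: prey: 1+0-0=1; pred: 4+0-1=3
Step 7: prey: 1+0-0=1; pred: 3+0-0=3
Steps 8-15: state stable at prey=1, pred=3 (no change)
No extinction within 15 steps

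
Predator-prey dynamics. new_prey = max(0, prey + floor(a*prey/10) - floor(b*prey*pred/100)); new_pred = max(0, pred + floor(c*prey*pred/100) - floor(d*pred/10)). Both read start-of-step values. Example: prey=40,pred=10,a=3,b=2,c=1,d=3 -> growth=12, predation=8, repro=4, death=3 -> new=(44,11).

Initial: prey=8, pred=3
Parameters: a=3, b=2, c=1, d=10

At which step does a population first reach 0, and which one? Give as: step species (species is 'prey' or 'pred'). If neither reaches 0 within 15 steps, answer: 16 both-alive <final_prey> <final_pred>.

Step 1: prey: 8+2-0=10; pred: 3+0-3=0
First extinction: pred at step 1

Answer: 1 pred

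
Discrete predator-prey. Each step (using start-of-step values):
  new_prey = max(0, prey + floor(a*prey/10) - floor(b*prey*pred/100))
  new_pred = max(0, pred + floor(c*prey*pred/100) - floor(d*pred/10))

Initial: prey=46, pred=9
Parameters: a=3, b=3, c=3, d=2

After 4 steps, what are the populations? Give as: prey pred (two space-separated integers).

Step 1: prey: 46+13-12=47; pred: 9+12-1=20
Step 2: prey: 47+14-28=33; pred: 20+28-4=44
Step 3: prey: 33+9-43=0; pred: 44+43-8=79
Step 4: prey: 0+0-0=0; pred: 79+0-15=64

Answer: 0 64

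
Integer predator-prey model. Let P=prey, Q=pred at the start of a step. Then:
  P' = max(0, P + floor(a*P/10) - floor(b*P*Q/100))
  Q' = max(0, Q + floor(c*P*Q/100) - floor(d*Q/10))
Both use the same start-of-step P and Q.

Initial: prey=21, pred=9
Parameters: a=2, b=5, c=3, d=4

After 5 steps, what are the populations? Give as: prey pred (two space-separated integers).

Answer: 4 7

Derivation:
Step 1: prey: 21+4-9=16; pred: 9+5-3=11
Step 2: prey: 16+3-8=11; pred: 11+5-4=12
Step 3: prey: 11+2-6=7; pred: 12+3-4=11
Step 4: prey: 7+1-3=5; pred: 11+2-4=9
Step 5: prey: 5+1-2=4; pred: 9+1-3=7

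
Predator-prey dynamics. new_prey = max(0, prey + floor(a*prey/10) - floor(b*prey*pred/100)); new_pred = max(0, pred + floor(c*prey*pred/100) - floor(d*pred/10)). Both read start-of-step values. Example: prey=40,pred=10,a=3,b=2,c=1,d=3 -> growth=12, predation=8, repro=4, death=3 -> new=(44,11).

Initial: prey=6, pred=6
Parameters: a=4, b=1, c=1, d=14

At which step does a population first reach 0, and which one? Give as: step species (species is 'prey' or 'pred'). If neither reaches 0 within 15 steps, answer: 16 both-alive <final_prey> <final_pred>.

Answer: 1 pred

Derivation:
Step 1: prey: 6+2-0=8; pred: 6+0-8=0
First extinction: pred at step 1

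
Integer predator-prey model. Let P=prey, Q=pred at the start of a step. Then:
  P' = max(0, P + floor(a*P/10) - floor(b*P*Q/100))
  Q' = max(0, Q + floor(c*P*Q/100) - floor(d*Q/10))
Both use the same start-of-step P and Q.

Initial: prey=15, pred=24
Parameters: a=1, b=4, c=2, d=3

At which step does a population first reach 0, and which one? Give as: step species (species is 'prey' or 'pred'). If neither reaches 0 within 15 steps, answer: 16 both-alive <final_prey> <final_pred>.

Step 1: prey: 15+1-14=2; pred: 24+7-7=24
Step 2: prey: 2+0-1=1; pred: 24+0-7=17
Step 3: prey: 1+0-0=1; pred: 17+0-5=12
Step 4: prey: 1+0-0=1; pred: 12+0-3=9
Step 5: prey: 1+0-0=1; pred: 9+0-2=7
Step 6: prey: 1+0-0=1; pred: 7+0-2=5
Step 7: prey: 1+0-0=1; pred: 5+0-1=4
Step 8: prey: 1+0-0=1; pred: 4+0-1=3
Step 9: prey: 1+0-0=1; pred: 3+0-0=3
Steps 10-15: state stable at prey=1, pred=3 (no change)
No extinction within 15 steps

Answer: 16 both-alive 1 3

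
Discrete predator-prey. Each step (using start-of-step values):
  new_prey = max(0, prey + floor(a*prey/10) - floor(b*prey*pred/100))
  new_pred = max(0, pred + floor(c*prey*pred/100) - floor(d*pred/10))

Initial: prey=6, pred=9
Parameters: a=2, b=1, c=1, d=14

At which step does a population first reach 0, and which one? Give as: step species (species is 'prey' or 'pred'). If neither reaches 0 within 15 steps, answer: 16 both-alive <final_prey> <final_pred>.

Answer: 1 pred

Derivation:
Step 1: prey: 6+1-0=7; pred: 9+0-12=0
First extinction: pred at step 1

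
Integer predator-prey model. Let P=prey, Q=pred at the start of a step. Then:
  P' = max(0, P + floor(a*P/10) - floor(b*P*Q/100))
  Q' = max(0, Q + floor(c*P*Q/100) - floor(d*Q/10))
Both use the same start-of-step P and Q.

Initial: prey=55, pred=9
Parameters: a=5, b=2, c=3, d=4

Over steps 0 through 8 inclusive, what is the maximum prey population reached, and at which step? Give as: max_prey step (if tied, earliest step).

Answer: 80 2

Derivation:
Step 1: prey: 55+27-9=73; pred: 9+14-3=20
Step 2: prey: 73+36-29=80; pred: 20+43-8=55
Step 3: prey: 80+40-88=32; pred: 55+132-22=165
Step 4: prey: 32+16-105=0; pred: 165+158-66=257
Step 5: prey: 0+0-0=0; pred: 257+0-102=155
Step 6: prey: 0+0-0=0; pred: 155+0-62=93
Step 7: prey: 0+0-0=0; pred: 93+0-37=56
Step 8: prey: 0+0-0=0; pred: 56+0-22=34
Max prey = 80 at step 2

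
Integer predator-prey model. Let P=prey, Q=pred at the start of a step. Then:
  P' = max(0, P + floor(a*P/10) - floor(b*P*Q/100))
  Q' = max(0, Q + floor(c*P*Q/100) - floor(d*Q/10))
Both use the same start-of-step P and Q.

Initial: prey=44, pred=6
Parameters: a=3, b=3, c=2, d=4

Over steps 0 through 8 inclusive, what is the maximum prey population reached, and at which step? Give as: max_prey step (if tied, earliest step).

Step 1: prey: 44+13-7=50; pred: 6+5-2=9
Step 2: prey: 50+15-13=52; pred: 9+9-3=15
Step 3: prey: 52+15-23=44; pred: 15+15-6=24
Step 4: prey: 44+13-31=26; pred: 24+21-9=36
Step 5: prey: 26+7-28=5; pred: 36+18-14=40
Step 6: prey: 5+1-6=0; pred: 40+4-16=28
Step 7: prey: 0+0-0=0; pred: 28+0-11=17
Step 8: prey: 0+0-0=0; pred: 17+0-6=11
Max prey = 52 at step 2

Answer: 52 2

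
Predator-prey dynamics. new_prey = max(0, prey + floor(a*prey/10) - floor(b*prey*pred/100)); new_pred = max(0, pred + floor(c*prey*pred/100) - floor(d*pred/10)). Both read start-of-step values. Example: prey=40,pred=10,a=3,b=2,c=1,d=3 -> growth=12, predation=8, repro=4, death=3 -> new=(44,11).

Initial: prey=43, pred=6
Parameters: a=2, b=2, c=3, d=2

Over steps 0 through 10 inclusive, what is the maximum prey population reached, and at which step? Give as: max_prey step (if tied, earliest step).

Step 1: prey: 43+8-5=46; pred: 6+7-1=12
Step 2: prey: 46+9-11=44; pred: 12+16-2=26
Step 3: prey: 44+8-22=30; pred: 26+34-5=55
Step 4: prey: 30+6-33=3; pred: 55+49-11=93
Step 5: prey: 3+0-5=0; pred: 93+8-18=83
Step 6: prey: 0+0-0=0; pred: 83+0-16=67
Step 7: prey: 0+0-0=0; pred: 67+0-13=54
Step 8: prey: 0+0-0=0; pred: 54+0-10=44
Step 9: prey: 0+0-0=0; pred: 44+0-8=36
Step 10: prey: 0+0-0=0; pred: 36+0-7=29
Max prey = 46 at step 1

Answer: 46 1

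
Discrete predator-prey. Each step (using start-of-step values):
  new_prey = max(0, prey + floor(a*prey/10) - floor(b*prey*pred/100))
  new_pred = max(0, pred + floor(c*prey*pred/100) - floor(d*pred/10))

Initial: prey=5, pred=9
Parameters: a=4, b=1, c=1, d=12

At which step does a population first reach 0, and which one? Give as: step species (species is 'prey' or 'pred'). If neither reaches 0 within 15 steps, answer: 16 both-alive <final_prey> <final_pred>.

Step 1: prey: 5+2-0=7; pred: 9+0-10=0
First extinction: pred at step 1

Answer: 1 pred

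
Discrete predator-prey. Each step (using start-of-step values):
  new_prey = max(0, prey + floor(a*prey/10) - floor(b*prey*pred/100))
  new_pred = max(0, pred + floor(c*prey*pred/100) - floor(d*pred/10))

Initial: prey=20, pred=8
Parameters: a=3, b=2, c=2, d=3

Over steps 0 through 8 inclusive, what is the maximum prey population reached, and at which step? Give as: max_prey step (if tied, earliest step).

Answer: 28 4

Derivation:
Step 1: prey: 20+6-3=23; pred: 8+3-2=9
Step 2: prey: 23+6-4=25; pred: 9+4-2=11
Step 3: prey: 25+7-5=27; pred: 11+5-3=13
Step 4: prey: 27+8-7=28; pred: 13+7-3=17
Step 5: prey: 28+8-9=27; pred: 17+9-5=21
Step 6: prey: 27+8-11=24; pred: 21+11-6=26
Step 7: prey: 24+7-12=19; pred: 26+12-7=31
Step 8: prey: 19+5-11=13; pred: 31+11-9=33
Max prey = 28 at step 4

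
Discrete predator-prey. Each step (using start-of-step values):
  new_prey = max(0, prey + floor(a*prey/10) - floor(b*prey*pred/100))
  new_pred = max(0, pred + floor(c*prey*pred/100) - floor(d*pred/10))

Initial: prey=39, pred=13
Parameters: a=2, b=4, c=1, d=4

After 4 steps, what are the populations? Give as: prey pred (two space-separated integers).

Answer: 12 6

Derivation:
Step 1: prey: 39+7-20=26; pred: 13+5-5=13
Step 2: prey: 26+5-13=18; pred: 13+3-5=11
Step 3: prey: 18+3-7=14; pred: 11+1-4=8
Step 4: prey: 14+2-4=12; pred: 8+1-3=6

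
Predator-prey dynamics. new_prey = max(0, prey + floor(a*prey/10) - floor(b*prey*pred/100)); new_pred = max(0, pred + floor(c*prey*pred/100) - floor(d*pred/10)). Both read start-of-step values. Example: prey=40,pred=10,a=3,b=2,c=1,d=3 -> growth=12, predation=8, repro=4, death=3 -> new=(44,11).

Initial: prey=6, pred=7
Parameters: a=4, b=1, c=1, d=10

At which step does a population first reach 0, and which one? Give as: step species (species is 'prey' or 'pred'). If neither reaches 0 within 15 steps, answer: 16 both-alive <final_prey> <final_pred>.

Step 1: prey: 6+2-0=8; pred: 7+0-7=0
First extinction: pred at step 1

Answer: 1 pred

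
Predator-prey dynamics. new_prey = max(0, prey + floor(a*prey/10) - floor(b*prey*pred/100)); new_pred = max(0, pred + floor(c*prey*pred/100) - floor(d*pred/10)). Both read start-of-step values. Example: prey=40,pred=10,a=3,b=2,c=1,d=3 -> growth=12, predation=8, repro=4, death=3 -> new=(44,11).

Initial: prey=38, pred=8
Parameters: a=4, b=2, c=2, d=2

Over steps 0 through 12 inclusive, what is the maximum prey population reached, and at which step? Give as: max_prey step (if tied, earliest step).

Answer: 53 2

Derivation:
Step 1: prey: 38+15-6=47; pred: 8+6-1=13
Step 2: prey: 47+18-12=53; pred: 13+12-2=23
Step 3: prey: 53+21-24=50; pred: 23+24-4=43
Step 4: prey: 50+20-43=27; pred: 43+43-8=78
Step 5: prey: 27+10-42=0; pred: 78+42-15=105
Step 6: prey: 0+0-0=0; pred: 105+0-21=84
Step 7: prey: 0+0-0=0; pred: 84+0-16=68
Step 8: prey: 0+0-0=0; pred: 68+0-13=55
Step 9: prey: 0+0-0=0; pred: 55+0-11=44
Step 10: prey: 0+0-0=0; pred: 44+0-8=36
Step 11: prey: 0+0-0=0; pred: 36+0-7=29
Step 12: prey: 0+0-0=0; pred: 29+0-5=24
Max prey = 53 at step 2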